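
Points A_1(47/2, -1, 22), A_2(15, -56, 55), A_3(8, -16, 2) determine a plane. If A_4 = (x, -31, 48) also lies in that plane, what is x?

The plane through A_1, A_2, A_3 has equation 1595x − (1363/2)y − 725z = 22214.
Substituting A_4: (1595)x + (-27347/2) = 22214, so x = 45/2.

45/2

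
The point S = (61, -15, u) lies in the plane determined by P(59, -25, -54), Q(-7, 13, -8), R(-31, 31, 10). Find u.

-52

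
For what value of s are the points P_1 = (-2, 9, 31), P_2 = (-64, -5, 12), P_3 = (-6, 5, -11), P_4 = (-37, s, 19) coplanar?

1

Normal to plane P_1P_2P_3: n = (512, -2528, 192); plane equation n·P = -17824.
Requiring n·P_4 = -17824: (-2528)s + (-15296) = -17824.
So s = 1.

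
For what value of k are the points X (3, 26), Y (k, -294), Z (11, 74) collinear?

Collinearity: (Y − X) must be parallel to (Z − X) = (8, 48).
Cross-multiplying the components: (k − 3)·(48) = (-320)·(8).
Solving gives k = -151/3.

-151/3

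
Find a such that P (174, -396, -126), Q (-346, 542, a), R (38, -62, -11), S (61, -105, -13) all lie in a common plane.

Coplanarity ⇔ det[PQ; PR; PS] = 0.
Expanding, this is linear in a: (-1834)a + (-229250) = 0.
So a = -125.

-125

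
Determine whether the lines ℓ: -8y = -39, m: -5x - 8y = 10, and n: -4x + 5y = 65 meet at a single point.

Intersecting ℓ and m: solving the 2×2 system gives (x, y) = (-49/5, 39/8).
Substitute into n: (-4)(-49/5) + (5)(39/8) = 2543/40.
But n requires 65 ≠ 2543/40, so the three lines have no common point.

No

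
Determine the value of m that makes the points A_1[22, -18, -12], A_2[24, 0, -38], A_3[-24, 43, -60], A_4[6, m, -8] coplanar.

-12

Coplanarity ⇔ det[A_1A_2; A_1A_3; A_1A_4] = 0.
Expanding, this is linear in m: (1292)m + (15504) = 0.
So m = -12.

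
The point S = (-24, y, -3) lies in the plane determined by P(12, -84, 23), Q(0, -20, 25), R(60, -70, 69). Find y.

The plane through P, Q, R has equation 2916x + 648y − 3240z = -93960.
Substituting S: (648)y + (-60264) = -93960, so y = -52.

-52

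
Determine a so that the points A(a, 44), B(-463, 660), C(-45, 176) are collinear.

69

The three points are collinear iff det[AB; AC] = 0.
This determinant is linear in a: (484)a + (-33396) = 0, so a = 69.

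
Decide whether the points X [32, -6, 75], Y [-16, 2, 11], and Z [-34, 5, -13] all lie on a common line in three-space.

XY = (-48, 8, -64), XZ = (-66, 11, -88).
Each component of XZ is 11/8 times the corresponding component of XY, so XZ = 11/8·XY and the points are collinear.

Yes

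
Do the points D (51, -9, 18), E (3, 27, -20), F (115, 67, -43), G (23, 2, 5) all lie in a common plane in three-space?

No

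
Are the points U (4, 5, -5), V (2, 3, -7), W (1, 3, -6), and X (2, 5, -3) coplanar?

Yes

A normal to the plane through U, V, W is n = UV × UW = (-2, 4, -2).
The plane has equation n·P = 22. For X: n·X = 22.
Equal, so X lies in the plane and all four are coplanar.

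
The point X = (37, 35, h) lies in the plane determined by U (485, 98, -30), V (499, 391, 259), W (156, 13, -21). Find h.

35

Coplanarity requires UV · (UW × UX) = 0.
UV = (14, 293, 289), UW = (-329, -85, 9); the triple product is linear in h with coefficient 95207 and constant term -3332245.
Setting it to zero: h = 35.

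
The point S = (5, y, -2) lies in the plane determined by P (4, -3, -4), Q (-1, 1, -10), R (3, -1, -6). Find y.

-5

Coplanarity requires PQ · (PR × PS) = 0.
PQ = (-5, 4, -6), PR = (-1, 2, -2); the triple product is linear in y with coefficient -4 and constant term -20.
Setting it to zero: y = -5.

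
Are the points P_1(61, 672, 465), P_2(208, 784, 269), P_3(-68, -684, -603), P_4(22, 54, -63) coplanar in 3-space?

Yes

A normal to the plane through P_1, P_2, P_3 is n = P_1P_2 × P_1P_3 = (-385392, 182280, -184884).
The plane has equation n·P = 13012188. For P_4: n·P_4 = 13012188.
Equal, so P_4 lies in the plane and all four are coplanar.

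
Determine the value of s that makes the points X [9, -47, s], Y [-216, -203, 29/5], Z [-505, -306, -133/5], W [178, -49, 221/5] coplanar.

-6/5

The points are coplanar iff XY · (XZ × XW) = 0.
Expanding, this is linear in s: (3924)s + (23544/5) = 0.
So s = -6/5.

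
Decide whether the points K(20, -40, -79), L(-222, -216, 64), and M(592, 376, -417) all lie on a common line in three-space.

KL = (-242, -176, 143), KM = (572, 416, -338).
KL × KM = (0, 0, 0).
The cross product vanishes, so the three points are collinear.

Yes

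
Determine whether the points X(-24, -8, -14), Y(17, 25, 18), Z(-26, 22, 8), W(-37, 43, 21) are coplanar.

No

A normal to the plane through X, Y, Z is n = XY × XZ = (-234, -966, 1296).
The plane has equation n·P = -4800. For W: n·W = -5664.
-5664 ≠ -4800, so W is off the plane.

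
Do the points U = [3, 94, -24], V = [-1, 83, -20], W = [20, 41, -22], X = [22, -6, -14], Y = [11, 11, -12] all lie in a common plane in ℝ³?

The plane through U, V, W has normal n = UV × UW = (190, 76, 399) and equation n·P = -1862.
Checking the remaining points: n·X = -1862, n·Y = -1862.
All equal -1862, so all 5 points lie in one plane.

Yes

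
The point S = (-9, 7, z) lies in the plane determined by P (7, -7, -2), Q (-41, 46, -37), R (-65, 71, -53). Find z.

-10

A normal to the plane is n = PQ × PR = (27, 72, 72).
S lies in the plane iff n · PS = 0.
This gives (72)z + (720) = 0, so z = -10.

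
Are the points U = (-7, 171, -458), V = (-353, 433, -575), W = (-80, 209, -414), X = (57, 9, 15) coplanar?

Yes

The four points are coplanar iff the 3×3 determinant with rows UV, UW, UX is zero.
Rows: (-346, 262, -117), (-73, 38, 44), (64, -162, 473).
Expanding along the first row: (-346)(25102) − (262)(-37345) + (-117)(9394) = 0.
Zero determinant ⇒ coplanar.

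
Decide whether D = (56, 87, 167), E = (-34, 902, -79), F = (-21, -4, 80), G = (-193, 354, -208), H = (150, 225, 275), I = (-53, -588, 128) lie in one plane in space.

No

The plane through D, E, F has normal n = DE × DF = (-93291, 11112, 70945) and equation n·P = 7590263.
Checking the remaining points: n·G = 7182251, n·H = 8016425, n·I = 7491527.
Since n·G = 7182251 ≠ 7590263, G is off the plane and the points are not all coplanar.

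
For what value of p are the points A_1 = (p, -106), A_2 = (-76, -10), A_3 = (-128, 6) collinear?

The three points are collinear iff det[A_1A_2; A_1A_3] = 0.
This determinant is linear in p: (-16)p + (3776) = 0, so p = 236.

236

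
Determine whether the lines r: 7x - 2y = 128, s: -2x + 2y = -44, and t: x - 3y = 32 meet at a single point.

No

Intersecting r and s: solving the 2×2 system gives (x, y) = (84/5, -26/5).
Substitute into t: (1)(84/5) + (-3)(-26/5) = 162/5.
But t requires 32 ≠ 162/5, so the three lines have no common point.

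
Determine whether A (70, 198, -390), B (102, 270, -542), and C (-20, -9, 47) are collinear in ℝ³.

AB = (32, 72, -152), AC = (-90, -207, 437).
AB × AC = (0, -304, -144).
The cross product is nonzero, so the points do not lie on one line.

No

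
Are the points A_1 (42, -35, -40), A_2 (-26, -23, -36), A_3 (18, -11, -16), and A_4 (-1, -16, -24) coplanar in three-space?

A normal to the plane through A_1, A_2, A_3 is n = A_1A_2 × A_1A_3 = (192, 1536, -1344).
The plane has equation n·P = 8064. For A_4: n·A_4 = 7488.
7488 ≠ 8064, so A_4 is off the plane.

No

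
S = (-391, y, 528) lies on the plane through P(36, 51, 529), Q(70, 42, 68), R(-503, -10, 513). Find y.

A normal to the plane is n = PQ × PR = (-27977, 249023, -6925).
S lies in the plane iff n · PS = 0.
This gives (249023)y + (-747069) = 0, so y = 3.

3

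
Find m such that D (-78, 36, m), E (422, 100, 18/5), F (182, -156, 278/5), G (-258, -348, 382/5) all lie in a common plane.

-71/5

The points are coplanar iff DE · (DF × DG) = 0.
Expanding, this is linear in m: (66560)m + (945152) = 0.
So m = -71/5.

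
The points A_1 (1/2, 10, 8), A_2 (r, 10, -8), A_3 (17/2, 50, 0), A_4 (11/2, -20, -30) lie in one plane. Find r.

9/2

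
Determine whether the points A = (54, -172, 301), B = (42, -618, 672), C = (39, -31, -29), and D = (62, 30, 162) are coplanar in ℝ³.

Yes

The four points are coplanar iff the 3×3 determinant with rows AB, AC, AD is zero.
Rows: (-12, -446, 371), (-15, 141, -330), (8, 202, -139).
Expanding along the first row: (-12)(47061) − (-446)(4725) + (371)(-4158) = 0.
Zero determinant ⇒ coplanar.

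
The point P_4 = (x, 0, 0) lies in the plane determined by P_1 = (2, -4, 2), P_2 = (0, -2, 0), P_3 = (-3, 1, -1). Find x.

-2

Coplanarity requires P_1P_2 · (P_1P_3 × P_1P_4) = 0.
P_1P_2 = (-2, 2, -2), P_1P_3 = (-5, 5, -3); the triple product is linear in x with coefficient 4 and constant term 8.
Setting it to zero: x = -2.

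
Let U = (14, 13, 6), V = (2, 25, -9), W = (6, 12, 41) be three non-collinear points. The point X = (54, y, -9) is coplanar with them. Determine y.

-14

Coplanarity requires UV · (UW × UX) = 0.
UV = (-12, 12, -15), UW = (-8, -1, 35); the triple product is linear in y with coefficient 540 and constant term 7560.
Setting it to zero: y = -14.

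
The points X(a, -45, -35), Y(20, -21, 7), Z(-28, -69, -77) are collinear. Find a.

Direction YZ = (-48, -48, -84). From the y-coordinate of X, the parameter along the line is τ = (-45 − (-21))/(-48) = 1/2.
Then a = 20 + 1/2·(-48) = -4.

-4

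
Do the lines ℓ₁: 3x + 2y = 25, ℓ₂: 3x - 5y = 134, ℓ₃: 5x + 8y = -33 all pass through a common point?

No

Intersecting ℓ₁ and ℓ₂: solving the 2×2 system gives (x, y) = (131/7, -109/7).
Substitute into ℓ₃: (5)(131/7) + (8)(-109/7) = -31.
But ℓ₃ requires -33 ≠ -31, so the three lines have no common point.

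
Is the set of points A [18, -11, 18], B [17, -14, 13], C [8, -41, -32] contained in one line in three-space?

AB = (-1, -3, -5), AC = (-10, -30, -50).
AB × AC = (0, 0, 0).
The cross product vanishes, so the three points are collinear.

Yes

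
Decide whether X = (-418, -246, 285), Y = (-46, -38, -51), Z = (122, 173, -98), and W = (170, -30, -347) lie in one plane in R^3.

Yes

A normal to the plane through X, Y, Z is n = XY × XZ = (61120, -38964, 43548).
The plane has equation n·P = -3551836. For W: n·W = -3551836.
Equal, so W lies in the plane and all four are coplanar.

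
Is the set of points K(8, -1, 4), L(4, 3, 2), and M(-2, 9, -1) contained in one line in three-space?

KL = (-4, 4, -2), KM = (-10, 10, -5).
Each component of KM is 5/2 times the corresponding component of KL, so KM = 5/2·KL and the points are collinear.

Yes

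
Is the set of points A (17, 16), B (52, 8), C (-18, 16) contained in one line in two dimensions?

AB = (35, -8), AC = (-35, 0).
If collinear, AC would be a scalar multiple of AB. But (35)·(0) ≠ (-8)·(-35) (difference -280), so they are not parallel; the points are not collinear.

No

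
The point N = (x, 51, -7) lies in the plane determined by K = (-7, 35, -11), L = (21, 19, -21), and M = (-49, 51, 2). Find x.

A normal to the plane is n = KL × KM = (-48, 56, -224).
N lies in the plane iff n · KN = 0.
This gives (-48)x + (-336) = 0, so x = -7.

-7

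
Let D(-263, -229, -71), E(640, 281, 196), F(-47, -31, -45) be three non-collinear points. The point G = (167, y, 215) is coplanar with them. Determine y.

A normal to the plane is n = DE × DF = (-39606, 34194, 68634).
G lies in the plane iff n · DG = 0.
This gives (34194)y + (10429170) = 0, so y = -305.

-305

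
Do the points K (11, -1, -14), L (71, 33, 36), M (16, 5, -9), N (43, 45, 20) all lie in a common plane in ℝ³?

A normal to the plane through K, L, M is n = KL × KM = (-130, -50, 190).
The plane has equation n·P = -4040. For N: n·N = -4040.
Equal, so N lies in the plane and all four are coplanar.

Yes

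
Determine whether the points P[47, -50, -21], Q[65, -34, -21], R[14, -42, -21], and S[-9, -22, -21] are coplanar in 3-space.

Yes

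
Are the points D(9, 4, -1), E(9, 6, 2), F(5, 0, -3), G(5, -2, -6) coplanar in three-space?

Yes

A normal to the plane through D, E, F is n = DE × DF = (8, -12, 8).
The plane has equation n·P = 16. For G: n·G = 16.
Equal, so G lies in the plane and all four are coplanar.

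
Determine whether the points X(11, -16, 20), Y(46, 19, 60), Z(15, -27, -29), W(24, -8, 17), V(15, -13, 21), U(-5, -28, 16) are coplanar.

Yes

The plane through X, Y, Z has normal n = XY × XZ = (-1275, 1875, -525) and equation n·P = -54525.
Checking the remaining points: n·W = -54525, n·V = -54525, n·U = -54525.
All equal -54525, so all 6 points lie in one plane.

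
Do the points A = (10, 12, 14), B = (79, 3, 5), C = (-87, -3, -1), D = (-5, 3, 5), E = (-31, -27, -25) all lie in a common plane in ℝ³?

Yes

The plane through A, B, C has normal n = AB × AC = (0, 1908, -1908) and equation n·P = -3816.
Checking the remaining points: n·D = -3816, n·E = -3816.
All equal -3816, so all 5 points lie in one plane.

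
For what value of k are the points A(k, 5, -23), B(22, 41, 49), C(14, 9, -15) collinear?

13

Collinearity requires AB × AC = 0; each component is linear in k.
The y-component gives (-64)k + (832) = 0, so k = 13.
The remaining components then also vanish.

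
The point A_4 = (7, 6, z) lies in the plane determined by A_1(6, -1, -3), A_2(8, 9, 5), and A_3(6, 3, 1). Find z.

3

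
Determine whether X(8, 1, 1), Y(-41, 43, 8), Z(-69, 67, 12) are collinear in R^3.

Yes

XY = (-49, 42, 7), XZ = (-77, 66, 11).
Each component of XZ is 11/7 times the corresponding component of XY, so XZ = 11/7·XY and the points are collinear.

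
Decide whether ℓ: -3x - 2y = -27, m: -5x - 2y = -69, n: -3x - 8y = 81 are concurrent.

Intersecting ℓ and m: solving the 2×2 system gives (x, y) = (21, -18).
Substitute into n: (-3)(21) + (-8)(-18) = 81.
This equals 81, so (21, -18) lies on all three lines and they are concurrent.

Yes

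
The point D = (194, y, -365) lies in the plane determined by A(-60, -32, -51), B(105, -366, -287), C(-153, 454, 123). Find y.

-188

The plane through A, B, C has equation 56580x − 6762y + 49128z = -5683944.
Substituting D: (-6762)y + (-6955200) = -5683944, so y = -188.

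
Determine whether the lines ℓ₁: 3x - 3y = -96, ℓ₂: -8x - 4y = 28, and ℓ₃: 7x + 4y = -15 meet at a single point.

The three lines meet at one point iff the augmented coefficient matrix [aᵢ bᵢ cᵢ] has rank < 3, i.e. its determinant vanishes.
Here the determinant is 0.
It vanishes, so the lines are concurrent at (-13, 19).

Yes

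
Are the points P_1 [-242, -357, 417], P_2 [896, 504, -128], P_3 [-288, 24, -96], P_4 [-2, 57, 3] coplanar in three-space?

Yes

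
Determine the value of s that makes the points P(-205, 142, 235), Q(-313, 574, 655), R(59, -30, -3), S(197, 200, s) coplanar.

Normal to plane PQR: n = (-30576, 85176, -95472); plane equation n·X = -4072848.
Requiring n·S = -4072848: (-95472)s + (11011728) = -4072848.
So s = 158.

158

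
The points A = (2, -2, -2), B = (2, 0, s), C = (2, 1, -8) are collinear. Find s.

Collinearity requires AB × AC = 0; each component is linear in s.
The x-component gives (-3)s + (-18) = 0, so s = -6.
The remaining components then also vanish.

-6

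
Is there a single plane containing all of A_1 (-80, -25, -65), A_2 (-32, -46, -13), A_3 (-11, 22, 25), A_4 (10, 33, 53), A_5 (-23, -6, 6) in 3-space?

The plane through A_1, A_2, A_3 has normal n = A_1A_2 × A_1A_3 = (-4334, -732, 3705) and equation n·P = 124195.
Checking the remaining points: n·A_4 = 128869, n·A_5 = 126304.
Since n·A_4 = 128869 ≠ 124195, A_4 is off the plane and the points are not all coplanar.

No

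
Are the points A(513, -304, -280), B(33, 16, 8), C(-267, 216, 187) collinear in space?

No

AB = (-480, 320, 288), AC = (-780, 520, 467).
Comparing components 2 and 3: (320)(467) − (288)(520) = -320 ≠ 0, so AB and AC are not parallel and the points are not collinear.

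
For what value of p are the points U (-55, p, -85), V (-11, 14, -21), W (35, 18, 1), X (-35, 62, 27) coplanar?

The points are coplanar iff UV · (UW × UX) = 0.
Expanding, this is linear in p: (2736)p + (71136) = 0.
So p = -26.

-26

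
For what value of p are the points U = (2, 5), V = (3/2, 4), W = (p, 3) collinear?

Collinearity: (W − U) must be parallel to (V − U) = (-1/2, -1).
Cross-multiplying the components: (p − 2)·(-1) = (-2)·(-1/2).
Solving gives p = 1.

1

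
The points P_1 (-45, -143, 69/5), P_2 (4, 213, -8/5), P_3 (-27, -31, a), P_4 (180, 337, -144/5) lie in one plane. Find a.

43/5

Coplanarity ⇔ det[P_1P_2; P_1P_3; P_1P_4] = 0.
Expanding, this is linear in a: (56580)a + (-486588) = 0.
So a = 43/5.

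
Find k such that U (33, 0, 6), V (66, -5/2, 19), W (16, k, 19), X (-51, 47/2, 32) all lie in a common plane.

Coplanarity ⇔ det[UV; UW; UX] = 0.
Expanding, this is linear in k: (1950)k + (-13650) = 0.
So k = 7.

7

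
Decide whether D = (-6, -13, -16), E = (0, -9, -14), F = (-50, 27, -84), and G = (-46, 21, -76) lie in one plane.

Yes

The four points are coplanar iff the 3×3 determinant with rows DE, DF, DG is zero.
Rows: (6, 4, 2), (-44, 40, -68), (-40, 34, -60).
Expanding along the first row: (6)(-88) − (4)(-80) + (2)(104) = 0.
Zero determinant ⇒ coplanar.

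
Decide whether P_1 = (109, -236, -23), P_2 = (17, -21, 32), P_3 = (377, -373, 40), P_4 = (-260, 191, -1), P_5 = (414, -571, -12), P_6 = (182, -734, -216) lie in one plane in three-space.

No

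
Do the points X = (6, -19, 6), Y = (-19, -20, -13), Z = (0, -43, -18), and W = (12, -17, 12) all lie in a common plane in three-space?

Yes

With X as base: XY = (-25, -1, -19), XZ = (-6, -24, -24), XW = (6, 2, 6).
XZ × XW = (-96, -108, 132).
XY · (XZ × XW) = 0.
The scalar triple product vanishes, so the four points are coplanar.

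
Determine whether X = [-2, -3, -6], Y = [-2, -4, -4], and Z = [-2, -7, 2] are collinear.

XY = (0, -1, 2), XZ = (0, -4, 8).
XY × XZ = (0, 0, 0).
The cross product vanishes, so the three points are collinear.

Yes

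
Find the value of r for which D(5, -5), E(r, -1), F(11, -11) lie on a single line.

1

The three points are collinear iff det[DE; DF] = 0.
This determinant is linear in r: (-6)r + (6) = 0, so r = 1.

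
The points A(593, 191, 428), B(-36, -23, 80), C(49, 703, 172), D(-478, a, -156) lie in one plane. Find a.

-41

Coplanarity ⇔ det[AB; AC; AD] = 0.
Expanding, this is linear in a: (28288)a + (1159808) = 0.
So a = -41.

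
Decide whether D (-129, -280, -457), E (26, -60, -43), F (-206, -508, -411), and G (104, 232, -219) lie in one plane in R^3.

The four points are coplanar iff the 3×3 determinant with rows DE, DF, DG is zero.
Rows: (155, 220, 414), (-77, -228, 46), (233, 512, 238).
Expanding along the first row: (155)(-77816) − (220)(-29044) + (414)(13700) = 0.
Zero determinant ⇒ coplanar.

Yes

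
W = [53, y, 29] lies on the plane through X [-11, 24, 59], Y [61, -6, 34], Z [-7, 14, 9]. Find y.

-4

A normal to the plane is n = XY × XZ = (1250, 3500, -600).
W lies in the plane iff n · XW = 0.
This gives (3500)y + (14000) = 0, so y = -4.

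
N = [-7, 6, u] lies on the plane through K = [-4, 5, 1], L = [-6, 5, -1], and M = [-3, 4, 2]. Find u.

-2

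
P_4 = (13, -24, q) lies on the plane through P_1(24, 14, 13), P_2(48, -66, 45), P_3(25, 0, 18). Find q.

The plane through P_1, P_2, P_3 has equation 48x − 88y − 256z = -3408.
Substituting P_4: (-256)q + (2736) = -3408, so q = 24.

24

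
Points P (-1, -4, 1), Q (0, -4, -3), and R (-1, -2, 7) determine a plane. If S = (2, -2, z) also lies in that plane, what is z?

Coplanarity requires PQ · (PR × PS) = 0.
PQ = (1, 0, -4), PR = (0, 2, 6); the triple product is linear in z with coefficient 2 and constant term 10.
Setting it to zero: z = -5.

-5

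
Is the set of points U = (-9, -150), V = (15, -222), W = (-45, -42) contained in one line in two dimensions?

Yes

UV = (24, -72), UW = (-36, 108).
Checking proportionality: UW = -3/2·UV, so the vectors are parallel and the points are collinear.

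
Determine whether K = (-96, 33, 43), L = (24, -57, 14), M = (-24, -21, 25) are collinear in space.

KL = (120, -90, -29), KM = (72, -54, -18).
Comparing components 2 and 3: (-90)(-18) − (-29)(-54) = 54 ≠ 0, so KL and KM are not parallel and the points are not collinear.

No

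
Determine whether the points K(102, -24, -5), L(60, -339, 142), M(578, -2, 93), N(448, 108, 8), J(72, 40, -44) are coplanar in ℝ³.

No

The plane through K, L, M has normal n = KL × KM = (-34104, 74088, 149016) and equation n·P = -6001800.
Checking the remaining points: n·N = -6084960, n·J = -6048672.
Since n·N = -6084960 ≠ -6001800, N is off the plane and the points are not all coplanar.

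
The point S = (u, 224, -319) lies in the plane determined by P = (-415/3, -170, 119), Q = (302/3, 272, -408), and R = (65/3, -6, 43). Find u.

281/3

A normal to the plane is n = PQ × PR = (52836, -66156, -31524).
S lies in the plane iff n · PS = 0.
This gives (52836)u + (-4948972) = 0, so u = 281/3.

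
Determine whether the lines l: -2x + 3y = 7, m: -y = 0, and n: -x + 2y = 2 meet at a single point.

No

The three lines meet at one point iff the augmented coefficient matrix [aᵢ bᵢ cᵢ] has rank < 3, i.e. its determinant vanishes.
Here the determinant is -3.
Nonzero, so no common point exists.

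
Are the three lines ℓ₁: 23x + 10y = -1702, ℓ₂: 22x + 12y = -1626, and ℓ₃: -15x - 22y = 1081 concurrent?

Lines aᵢx + bᵢy = cᵢ with pairwise distinct directions are concurrent exactly when det[aᵢ bᵢ cᵢ] = 0.
Here the determinant is -912.
Nonzero, so no common point exists.

No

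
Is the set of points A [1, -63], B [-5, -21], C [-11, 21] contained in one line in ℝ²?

AB = (-6, 42), AC = (-12, 84).
det[AB; AC] = (-6)(84) − (42)(-12) = 0.
The determinant is zero, so the points are collinear.

Yes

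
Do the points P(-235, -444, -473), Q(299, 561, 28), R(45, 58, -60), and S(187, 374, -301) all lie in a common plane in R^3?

No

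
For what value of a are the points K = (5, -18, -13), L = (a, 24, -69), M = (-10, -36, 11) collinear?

40

Collinearity requires KL × KM = 0; each component is linear in a.
The y-component gives (-24)a + (960) = 0, so a = 40.
The remaining components then also vanish.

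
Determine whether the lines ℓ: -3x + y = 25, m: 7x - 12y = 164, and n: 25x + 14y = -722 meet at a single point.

Yes

Intersecting ℓ and m: solving the 2×2 system gives (x, y) = (-16, -23).
Substitute into n: (25)(-16) + (14)(-23) = -722.
This equals -722, so (-16, -23) lies on all three lines and they are concurrent.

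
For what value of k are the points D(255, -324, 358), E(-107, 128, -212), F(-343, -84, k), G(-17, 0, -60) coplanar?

Normal to plane DEG: n = (-4256, 3724, 5656); plane equation n·P = -267008.
Requiring n·F = -267008: (5656)k + (1146992) = -267008.
So k = -250.

-250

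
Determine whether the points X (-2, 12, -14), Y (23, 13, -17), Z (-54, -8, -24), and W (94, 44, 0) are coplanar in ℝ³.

A normal to the plane through X, Y, Z is n = XY × XZ = (-70, 406, -448).
The plane has equation n·P = 11284. For W: n·W = 11284.
Equal, so W lies in the plane and all four are coplanar.

Yes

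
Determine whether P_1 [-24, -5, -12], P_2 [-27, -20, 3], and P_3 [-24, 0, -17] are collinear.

P_1P_2 = (-3, -15, 15), P_1P_3 = (0, 5, -5).
Comparing components 3 and 1: (15)(0) − (-3)(-5) = -15 ≠ 0, so P_1P_2 and P_1P_3 are not parallel and the points are not collinear.

No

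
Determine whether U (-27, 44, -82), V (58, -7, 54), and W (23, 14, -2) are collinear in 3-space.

Yes

UV = (85, -51, 136), UW = (50, -30, 80).
UV × UW = (0, 0, 0).
The cross product vanishes, so the three points are collinear.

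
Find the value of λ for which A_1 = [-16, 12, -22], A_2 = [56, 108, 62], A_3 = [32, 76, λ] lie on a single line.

Collinearity requires A_1A_2 × A_1A_3 = 0; each component is linear in λ.
The x-component gives (96)λ + (-3264) = 0, so λ = 34.
The remaining components then also vanish.

34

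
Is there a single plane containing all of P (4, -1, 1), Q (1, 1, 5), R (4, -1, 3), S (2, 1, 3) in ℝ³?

No

A normal to the plane through P, Q, R is n = PQ × PR = (4, 6, 0).
The plane has equation n·X = 10. For S: n·S = 14.
14 ≠ 10, so S is off the plane.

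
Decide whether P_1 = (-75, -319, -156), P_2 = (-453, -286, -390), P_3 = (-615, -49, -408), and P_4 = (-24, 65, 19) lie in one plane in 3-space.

Yes

A normal to the plane through P_1, P_2, P_3 is n = P_1P_2 × P_1P_3 = (54864, 31104, -84240).
The plane has equation n·P = -895536. For P_4: n·P_4 = -895536.
Equal, so P_4 lies in the plane and all four are coplanar.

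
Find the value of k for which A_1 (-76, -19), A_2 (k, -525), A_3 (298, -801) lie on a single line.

166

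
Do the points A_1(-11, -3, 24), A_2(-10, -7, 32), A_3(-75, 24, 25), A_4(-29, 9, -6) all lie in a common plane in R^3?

With A_1 as base: A_1A_2 = (1, -4, 8), A_1A_3 = (-64, 27, 1), A_1A_4 = (-18, 12, -30).
A_1A_3 × A_1A_4 = (-822, -1938, -282).
A_1A_2 · (A_1A_3 × A_1A_4) = 4674.
Since 4674 ≠ 0, the four points are not coplanar.

No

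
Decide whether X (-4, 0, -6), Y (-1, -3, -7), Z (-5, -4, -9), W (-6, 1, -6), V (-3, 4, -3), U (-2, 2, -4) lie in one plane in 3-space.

Yes

The plane through X, Y, Z has normal n = XY × XZ = (5, 10, -15) and equation n·P = 70.
Checking the remaining points: n·W = 70, n·V = 70, n·U = 70.
All equal 70, so all 6 points lie in one plane.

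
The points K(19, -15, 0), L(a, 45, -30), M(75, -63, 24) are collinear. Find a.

-51

Collinearity requires KL × KM = 0; each component is linear in a.
The y-component gives (-24)a + (-1224) = 0, so a = -51.
The remaining components then also vanish.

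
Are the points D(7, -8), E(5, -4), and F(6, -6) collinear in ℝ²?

DE = (-2, 4), DF = (-1, 2).
Twice the signed area of △DEF is (-2)(2) − (4)(-1) = 0.
The triangle is degenerate (zero area), so the points are collinear.

Yes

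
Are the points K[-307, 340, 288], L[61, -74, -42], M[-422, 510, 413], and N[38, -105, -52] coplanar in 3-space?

Yes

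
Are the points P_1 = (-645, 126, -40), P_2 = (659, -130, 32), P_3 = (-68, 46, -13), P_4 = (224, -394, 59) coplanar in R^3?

A normal to the plane through P_1, P_2, P_3 is n = P_1P_2 × P_1P_3 = (-1152, 6336, 43392).
The plane has equation n·P = -194304. For P_4: n·P_4 = -194304.
Equal, so P_4 lies in the plane and all four are coplanar.

Yes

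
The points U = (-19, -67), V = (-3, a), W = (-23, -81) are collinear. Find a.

-11

Collinearity: (V − U) must be parallel to (W − U) = (-4, -14).
Cross-multiplying the components: (a − (-67))·(-4) = (16)·(-14).
Solving gives a = -11.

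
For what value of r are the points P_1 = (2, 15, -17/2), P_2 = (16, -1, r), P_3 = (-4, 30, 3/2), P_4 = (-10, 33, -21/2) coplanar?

The points are coplanar iff P_1P_2 · (P_1P_3 × P_1P_4) = 0.
Expanding, this is linear in r: (72)r + (-216) = 0.
So r = 3.

3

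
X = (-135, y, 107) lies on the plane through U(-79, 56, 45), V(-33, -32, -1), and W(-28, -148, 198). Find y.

A normal to the plane is n = UV × UW = (-22848, -9384, -4896).
X lies in the plane iff n · UX = 0.
This gives (-9384)y + (1501440) = 0, so y = 160.

160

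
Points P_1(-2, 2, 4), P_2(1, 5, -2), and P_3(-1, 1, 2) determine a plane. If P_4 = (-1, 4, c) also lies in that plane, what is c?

2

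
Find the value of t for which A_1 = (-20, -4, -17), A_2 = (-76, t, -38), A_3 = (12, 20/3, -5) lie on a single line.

-68/3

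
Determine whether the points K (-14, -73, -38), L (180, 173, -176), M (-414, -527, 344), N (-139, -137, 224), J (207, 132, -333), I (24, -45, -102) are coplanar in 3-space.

The plane through K, L, M has normal n = KL × KM = (31320, -18908, 10324) and equation n·P = 549492.
Checking the remaining points: n·N = 549492, n·J = 549492, n·I = 549492.
All equal 549492, so all 6 points lie in one plane.

Yes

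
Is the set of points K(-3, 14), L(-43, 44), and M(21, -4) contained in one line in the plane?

Yes

KL = (-40, 30), KM = (24, -18).
det[KL; KM] = (-40)(-18) − (30)(24) = 0.
The determinant is zero, so the points are collinear.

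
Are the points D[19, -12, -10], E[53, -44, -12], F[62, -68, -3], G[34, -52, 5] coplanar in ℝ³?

With D as base: DE = (34, -32, -2), DF = (43, -56, 7), DG = (15, -40, 15).
DF × DG = (-560, -540, -880).
DE · (DF × DG) = 0.
The scalar triple product vanishes, so the four points are coplanar.

Yes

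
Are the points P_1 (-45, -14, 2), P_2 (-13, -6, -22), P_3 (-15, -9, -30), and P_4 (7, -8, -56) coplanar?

No

With P_1 as base: P_1P_2 = (32, 8, -24), P_1P_3 = (30, 5, -32), P_1P_4 = (52, 6, -58).
P_1P_3 × P_1P_4 = (-98, 76, -80).
P_1P_2 · (P_1P_3 × P_1P_4) = -608.
Since -608 ≠ 0, the four points are not coplanar.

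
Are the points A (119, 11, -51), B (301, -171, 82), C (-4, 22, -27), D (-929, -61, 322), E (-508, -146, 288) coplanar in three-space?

The plane through A, B, C has normal n = AB × AC = (-5831, -20727, -20384) and equation n·P = 117698.
Checking the remaining points: n·D = 117698, n·E = 117698.
All equal 117698, so all 5 points lie in one plane.

Yes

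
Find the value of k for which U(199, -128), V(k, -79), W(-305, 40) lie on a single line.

52

Collinearity: (V − U) must be parallel to (W − U) = (-504, 168).
Cross-multiplying the components: (k − 199)·(168) = (49)·(-504).
Solving gives k = 52.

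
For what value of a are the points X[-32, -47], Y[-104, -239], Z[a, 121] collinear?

The three points are collinear iff det[XY; XZ] = 0.
This determinant is linear in a: (192)a + (-5952) = 0, so a = 31.

31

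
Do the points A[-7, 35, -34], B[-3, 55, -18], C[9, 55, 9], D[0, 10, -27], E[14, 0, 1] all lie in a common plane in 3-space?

Yes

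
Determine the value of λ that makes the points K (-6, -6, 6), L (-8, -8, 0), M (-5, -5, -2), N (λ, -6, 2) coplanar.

Normal to plane KLM: n = (22, -22, 0); plane equation n·P = 0.
Requiring n·N = 0: (22)λ + (132) = 0.
So λ = -6.

-6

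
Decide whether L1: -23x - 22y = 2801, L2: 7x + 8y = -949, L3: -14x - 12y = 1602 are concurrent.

Lines aᵢx + bᵢy = cᵢ with pairwise distinct directions are concurrent exactly when det[aᵢ bᵢ cᵢ] = 0.
Here the determinant is 0.
It vanishes, so the lines are concurrent at (-51, -74).

Yes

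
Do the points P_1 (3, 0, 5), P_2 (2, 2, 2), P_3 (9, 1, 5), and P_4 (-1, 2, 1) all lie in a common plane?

No

The four points are coplanar iff the 3×3 determinant with rows P_1P_2, P_1P_3, P_1P_4 is zero.
Rows: (-1, 2, -3), (6, 1, 0), (-4, 2, -4).
Expanding along the first row: (-1)(-4) − (2)(-24) + (-3)(16) = 4.
Nonzero ⇒ not coplanar.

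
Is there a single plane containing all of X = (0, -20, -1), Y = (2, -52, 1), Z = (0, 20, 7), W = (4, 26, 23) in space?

With X as base: XY = (2, -32, 2), XZ = (0, 40, 8), XW = (4, 46, 24).
XZ × XW = (592, 32, -160).
XY · (XZ × XW) = -160.
Since -160 ≠ 0, the four points are not coplanar.

No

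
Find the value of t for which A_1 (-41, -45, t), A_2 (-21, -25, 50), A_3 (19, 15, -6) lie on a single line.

Collinearity requires A_1A_2 × A_1A_3 = 0; each component is linear in t.
The x-component gives (40)t + (-3120) = 0, so t = 78.
The remaining components then also vanish.

78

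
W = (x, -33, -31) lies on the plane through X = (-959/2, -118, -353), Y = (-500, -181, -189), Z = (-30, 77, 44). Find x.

Coplanarity requires XY · (XZ × XW) = 0.
XY = (-41/2, -63, 164), XZ = (899/2, 195, 397); the triple product is linear in x with coefficient -56991 and constant term -12538020.
Setting it to zero: x = -220.

-220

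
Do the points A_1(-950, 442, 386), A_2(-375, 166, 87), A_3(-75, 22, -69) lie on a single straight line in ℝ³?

Yes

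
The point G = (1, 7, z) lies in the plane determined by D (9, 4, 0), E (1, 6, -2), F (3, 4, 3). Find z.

-5

A normal to the plane is n = DE × DF = (6, 36, 12).
G lies in the plane iff n · DG = 0.
This gives (12)z + (60) = 0, so z = -5.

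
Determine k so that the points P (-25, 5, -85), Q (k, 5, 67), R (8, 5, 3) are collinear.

Direction PR = (33, 0, 88). From the z-coordinate of Q, the parameter along the line is τ = (67 − (-85))/88 = 19/11.
Then k = (-25) + 19/11·(33) = 32.

32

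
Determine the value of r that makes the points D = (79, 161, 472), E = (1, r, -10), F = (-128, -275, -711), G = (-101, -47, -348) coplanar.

-33

Normal to plane DFG: n = (111456, 43200, -35424); plane equation n·P = -959904.
Requiring n·E = -959904: (43200)r + (465696) = -959904.
So r = -33.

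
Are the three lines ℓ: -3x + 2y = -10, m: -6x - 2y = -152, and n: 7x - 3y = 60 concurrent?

The three lines meet at one point iff the augmented coefficient matrix [aᵢ bᵢ cᵢ] has rank < 3, i.e. its determinant vanishes.
Here the determinant is 0.
It vanishes, so the lines are concurrent at (18, 22).

Yes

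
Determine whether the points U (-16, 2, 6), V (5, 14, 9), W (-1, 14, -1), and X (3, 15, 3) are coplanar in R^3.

Yes

A normal to the plane through U, V, W is n = UV × UW = (-120, 192, 72).
The plane has equation n·P = 2736. For X: n·X = 2736.
Equal, so X lies in the plane and all four are coplanar.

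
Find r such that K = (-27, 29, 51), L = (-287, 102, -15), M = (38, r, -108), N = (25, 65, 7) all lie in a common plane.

166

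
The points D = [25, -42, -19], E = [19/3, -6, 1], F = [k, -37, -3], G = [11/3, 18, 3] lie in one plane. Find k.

Normal to plane DEG: n = (-408, -16, -352); plane equation n·P = -2840.
Requiring n·F = -2840: (-408)k + (1648) = -2840.
So k = 11.

11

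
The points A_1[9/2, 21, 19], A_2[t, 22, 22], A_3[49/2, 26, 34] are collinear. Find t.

17/2

Collinearity requires A_1A_2 × A_1A_3 = 0; each component is linear in t.
The y-component gives (-15)t + (255/2) = 0, so t = 17/2.
The remaining components then also vanish.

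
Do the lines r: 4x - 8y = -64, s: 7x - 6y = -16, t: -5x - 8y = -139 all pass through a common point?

No

The three lines meet at one point iff the augmented coefficient matrix [aᵢ bᵢ cᵢ] has rank < 3, i.e. its determinant vanishes.
Here the determinant is -96.
Nonzero, so no common point exists.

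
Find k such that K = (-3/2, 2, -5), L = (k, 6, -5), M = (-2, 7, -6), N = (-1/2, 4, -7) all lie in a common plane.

-5/2

Coplanarity ⇔ det[KL; KM; KN] = 0.
Expanding, this is linear in k: (-8)k + (-20) = 0.
So k = -5/2.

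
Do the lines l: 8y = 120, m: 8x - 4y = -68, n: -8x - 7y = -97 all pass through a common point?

Yes

Lines aᵢx + bᵢy = cᵢ with pairwise distinct directions are concurrent exactly when det[aᵢ bᵢ cᵢ] = 0.
Here the determinant is 0.
It vanishes, so the lines are concurrent at (-1, 15).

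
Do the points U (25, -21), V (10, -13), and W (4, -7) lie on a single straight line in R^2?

No

UV = (-15, 8), UW = (-21, 14).
If collinear, UW would be a scalar multiple of UV. But (-15)·(14) ≠ (8)·(-21) (difference -42), so they are not parallel; the points are not collinear.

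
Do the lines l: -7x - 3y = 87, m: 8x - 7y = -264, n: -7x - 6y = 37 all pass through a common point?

No

Intersecting l and m: solving the 2×2 system gives (x, y) = (-1401/73, 1152/73).
Substitute into n: (-7)(-1401/73) + (-6)(1152/73) = 2895/73.
But n requires 37 ≠ 2895/73, so the three lines have no common point.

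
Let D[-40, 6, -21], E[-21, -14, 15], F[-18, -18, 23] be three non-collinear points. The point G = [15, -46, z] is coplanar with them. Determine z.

67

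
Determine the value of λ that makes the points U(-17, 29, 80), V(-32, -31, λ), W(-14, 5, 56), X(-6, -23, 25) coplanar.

35

Normal to plane UWX: n = (72, -99, 108); plane equation n·P = 4545.
Requiring n·V = 4545: (108)λ + (765) = 4545.
So λ = 35.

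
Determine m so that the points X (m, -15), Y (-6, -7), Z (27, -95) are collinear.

-3

The three points are collinear iff det[XY; XZ] = 0.
This determinant is linear in m: (88)m + (264) = 0, so m = -3.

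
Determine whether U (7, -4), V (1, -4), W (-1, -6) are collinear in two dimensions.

No

UV = (-6, 0), UW = (-8, -2).
If collinear, UW would be a scalar multiple of UV. But (-6)·(-2) ≠ (0)·(-8) (difference 12), so they are not parallel; the points are not collinear.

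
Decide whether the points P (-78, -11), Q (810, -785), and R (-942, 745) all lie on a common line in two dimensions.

No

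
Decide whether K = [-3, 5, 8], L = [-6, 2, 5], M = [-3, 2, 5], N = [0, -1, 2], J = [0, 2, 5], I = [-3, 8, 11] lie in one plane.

The plane through K, L, M has normal n = KL × KM = (0, -9, 9) and equation n·P = 27.
Checking the remaining points: n·N = 27, n·J = 27, n·I = 27.
All equal 27, so all 6 points lie in one plane.

Yes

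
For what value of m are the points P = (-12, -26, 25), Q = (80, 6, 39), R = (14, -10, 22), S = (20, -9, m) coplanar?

Normal to plane PQR: n = (-320, 640, 640); plane equation n·X = 3200.
Requiring n·S = 3200: (640)m + (-12160) = 3200.
So m = 24.

24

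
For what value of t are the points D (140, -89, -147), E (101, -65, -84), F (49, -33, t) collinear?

Collinearity requires DE × DF = 0; each component is linear in t.
The x-component gives (24)t + (0) = 0, so t = 0.
The remaining components then also vanish.

0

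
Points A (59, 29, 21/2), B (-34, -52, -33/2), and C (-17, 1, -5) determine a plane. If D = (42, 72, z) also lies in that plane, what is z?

31/2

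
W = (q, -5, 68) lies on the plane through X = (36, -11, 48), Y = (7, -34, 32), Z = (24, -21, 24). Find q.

43

Coplanarity requires XY · (XZ × XW) = 0.
XY = (-29, -23, -16), XZ = (-12, -10, -24); the triple product is linear in q with coefficient 392 and constant term -16856.
Setting it to zero: q = 43.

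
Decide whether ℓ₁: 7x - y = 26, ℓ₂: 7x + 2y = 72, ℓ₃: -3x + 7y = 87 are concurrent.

No

Intersecting ℓ₁ and ℓ₂: solving the 2×2 system gives (x, y) = (124/21, 46/3).
Substitute into ℓ₃: (-3)(124/21) + (7)(46/3) = 1882/21.
But ℓ₃ requires 87 ≠ 1882/21, so the three lines have no common point.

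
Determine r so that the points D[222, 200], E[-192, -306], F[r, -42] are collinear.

24

Collinearity: (F − D) must be parallel to (E − D) = (-414, -506).
Cross-multiplying the components: (r − 222)·(-506) = (-242)·(-414).
Solving gives r = 24.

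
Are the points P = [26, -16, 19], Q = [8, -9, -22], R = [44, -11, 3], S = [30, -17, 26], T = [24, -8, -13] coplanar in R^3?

No

The plane through P, Q, R has normal n = PQ × PR = (93, -1026, -216) and equation n·X = 14730.
Checking the remaining points: n·S = 14616, n·T = 13248.
Since n·S = 14616 ≠ 14730, S is off the plane and the points are not all coplanar.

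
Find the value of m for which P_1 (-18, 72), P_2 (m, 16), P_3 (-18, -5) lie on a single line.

-18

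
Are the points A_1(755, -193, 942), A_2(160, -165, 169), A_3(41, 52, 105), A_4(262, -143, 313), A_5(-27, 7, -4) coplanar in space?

Yes

The plane through A_1, A_2, A_3 has normal n = A_1A_2 × A_1A_3 = (165949, 53907, -125783) and equation n·P = -3600142.
Checking the remaining points: n·A_4 = -3600142, n·A_5 = -3600142.
All equal -3600142, so all 5 points lie in one plane.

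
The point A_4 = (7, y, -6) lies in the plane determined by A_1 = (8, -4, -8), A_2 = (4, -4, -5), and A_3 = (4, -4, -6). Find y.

The plane through A_1, A_2, A_3 has equation −4y = 16.
Substituting A_4: (-4)y + (0) = 16, so y = -4.

-4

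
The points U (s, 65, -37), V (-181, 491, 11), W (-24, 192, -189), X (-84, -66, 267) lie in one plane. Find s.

-31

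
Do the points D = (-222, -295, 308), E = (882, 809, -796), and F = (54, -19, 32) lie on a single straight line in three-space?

DE = (1104, 1104, -1104), DF = (276, 276, -276).
Each component of DF is 1/4 times the corresponding component of DE, so DF = 1/4·DE and the points are collinear.

Yes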